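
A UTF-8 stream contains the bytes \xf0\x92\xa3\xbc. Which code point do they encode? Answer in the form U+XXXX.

Leading byte 0xF0 = 11110000 matches 11110xxx → 4-byte sequence.
Byte 1: 0xF0 = 11110000, payload 000 (3 bits).
Byte 2: 0x92 = 10010010 (10xxxxxx ✓), payload 010010.
Byte 3: 0xA3 = 10100011 (10xxxxxx ✓), payload 100011.
Byte 4: 0xBC = 10111100 (10xxxxxx ✓), payload 111100.
Concatenate: 000010010100011111100 = 0x128FC (21 bits → U+128FC).

U+128FC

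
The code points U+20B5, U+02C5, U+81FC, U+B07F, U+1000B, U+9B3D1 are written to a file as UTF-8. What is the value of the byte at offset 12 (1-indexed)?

0xF0

1-indexed offset 12 is 0-indexed offset 11.
U+20B5 → 3-byte form E2 82 B5 at offsets 0–2.
U+02C5 → 2-byte form CB 85 at offsets 3–4.
U+81FC → 3-byte form E8 87 BC at offsets 5–7.
U+B07F → 3-byte form EB 81 BF at offsets 8–10.
U+1000B → 4-byte form F0 90 80 8B at offsets 11–14.
Offset 11 falls in char 5's range; it's byte 1 of F0 90 80 8B = 0xF0.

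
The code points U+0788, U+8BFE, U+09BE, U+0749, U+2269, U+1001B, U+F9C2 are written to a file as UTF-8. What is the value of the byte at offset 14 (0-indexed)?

U+0788 → 2-byte form DE 88 at offsets 0–1.
U+8BFE → 3-byte form E8 AF BE at offsets 2–4.
U+09BE → 3-byte form E0 A6 BE at offsets 5–7.
U+0749 → 2-byte form DD 89 at offsets 8–9.
U+2269 → 3-byte form E2 89 A9 at offsets 10–12.
U+1001B → 4-byte form F0 90 80 9B at offsets 13–16.
Offset 14 falls in char 6's range; it's byte 2 of F0 90 80 9B = 0x90.

0x90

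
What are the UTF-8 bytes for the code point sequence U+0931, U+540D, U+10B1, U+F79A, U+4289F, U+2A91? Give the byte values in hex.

U+0931: 3-byte form → E0 A4 B1.
U+540D: 3-byte form → E5 90 8D.
U+10B1: 3-byte form → E1 82 B1.
U+F79A: 3-byte form → EF 9E 9A.
U+4289F: 4-byte form → F1 82 A2 9F.
U+2A91: 3-byte form → E2 AA 91.
Concatenated (19 bytes): E0 A4 B1 E5 90 8D E1 82 B1 EF 9E 9A F1 82 A2 9F E2 AA 91.

E0 A4 B1 E5 90 8D E1 82 B1 EF 9E 9A F1 82 A2 9F E2 AA 91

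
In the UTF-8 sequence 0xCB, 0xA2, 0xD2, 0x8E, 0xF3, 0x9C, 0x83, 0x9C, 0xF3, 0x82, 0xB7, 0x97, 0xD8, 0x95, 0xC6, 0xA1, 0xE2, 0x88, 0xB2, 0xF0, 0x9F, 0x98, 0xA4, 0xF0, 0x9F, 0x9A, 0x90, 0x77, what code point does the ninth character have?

U+1F690

Offset 0: leading byte 0xCB = 11001011 → 2-byte char #1 = CB A2.
Offset 2: leading byte 0xD2 = 11010010 → 2-byte char #2 = D2 8E.
Offset 4: leading byte 0xF3 = 11110011 → 4-byte char #3 = F3 9C 83 9C.
Offset 8: leading byte 0xF3 = 11110011 → 4-byte char #4 = F3 82 B7 97.
Offset 12: leading byte 0xD8 = 11011000 → 2-byte char #5 = D8 95.
Offset 14: leading byte 0xC6 = 11000110 → 2-byte char #6 = C6 A1.
Offset 16: leading byte 0xE2 = 11100010 → 3-byte char #7 = E2 88 B2.
Offset 19: leading byte 0xF0 = 11110000 → 4-byte char #8 = F0 9F 98 A4.
Offset 23: leading byte 0xF0 = 11110000 → 4-byte char #9 = F0 9F 9A 90.
Leading byte 0xF0 = 11110000 matches 11110xxx → 4-byte sequence.
Byte 1: 0xF0 = 11110000, payload 000 (3 bits).
Byte 2: 0x9F = 10011111 (10xxxxxx ✓), payload 011111.
Byte 3: 0x9A = 10011010 (10xxxxxx ✓), payload 011010.
Byte 4: 0x90 = 10010000 (10xxxxxx ✓), payload 010000.
Concatenate: 000011111011010010000 = 0x1F690 (21 bits → U+1F690).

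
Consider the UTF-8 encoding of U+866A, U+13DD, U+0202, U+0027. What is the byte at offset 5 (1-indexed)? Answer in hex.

1-indexed offset 5 is 0-indexed offset 4.
U+866A → 3-byte form E8 99 AA at offsets 0–2.
U+13DD → 3-byte form E1 8F 9D at offsets 3–5.
Offset 4 falls in char 2's range; it's byte 2 of E1 8F 9D = 0x8F.

0x8F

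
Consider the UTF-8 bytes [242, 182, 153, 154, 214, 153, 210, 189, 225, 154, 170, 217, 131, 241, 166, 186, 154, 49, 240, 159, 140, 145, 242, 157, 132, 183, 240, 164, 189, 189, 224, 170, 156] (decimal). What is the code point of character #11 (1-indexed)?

Offset 0: leading byte 0xF2 = 11110010 → 4-byte char #1 = F2 B6 99 9A.
Offset 4: leading byte 0xD6 = 11010110 → 2-byte char #2 = D6 99.
Offset 6: leading byte 0xD2 = 11010010 → 2-byte char #3 = D2 BD.
Offset 8: leading byte 0xE1 = 11100001 → 3-byte char #4 = E1 9A AA.
Offset 11: leading byte 0xD9 = 11011001 → 2-byte char #5 = D9 83.
Offset 13: leading byte 0xF1 = 11110001 → 4-byte char #6 = F1 A6 BA 9A.
Offset 17: leading byte 0x31 = 00110001 → 1-byte char #7 = 31.
Offset 18: leading byte 0xF0 = 11110000 → 4-byte char #8 = F0 9F 8C 91.
Offset 22: leading byte 0xF2 = 11110010 → 4-byte char #9 = F2 9D 84 B7.
Offset 26: leading byte 0xF0 = 11110000 → 4-byte char #10 = F0 A4 BD BD.
Offset 30: leading byte 0xE0 = 11100000 → 3-byte char #11 = E0 AA 9C.
Leading byte 0xE0 = 11100000 matches 1110xxxx → 3-byte sequence.
Byte 1: 0xE0 = 11100000, payload 0000 (4 bits).
Byte 2: 0xAA = 10101010 (10xxxxxx ✓), payload 101010.
Byte 3: 0x9C = 10011100 (10xxxxxx ✓), payload 011100.
Concatenate: 0000101010011100 = 0xA9C (16 bits → U+0A9C).

U+0A9C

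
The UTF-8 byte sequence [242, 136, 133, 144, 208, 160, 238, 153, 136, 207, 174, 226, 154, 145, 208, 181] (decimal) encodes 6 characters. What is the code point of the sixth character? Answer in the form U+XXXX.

U+0435

Offset 0: leading byte 0xF2 = 11110010 → 4-byte char #1 = F2 88 85 90.
Offset 4: leading byte 0xD0 = 11010000 → 2-byte char #2 = D0 A0.
Offset 6: leading byte 0xEE = 11101110 → 3-byte char #3 = EE 99 88.
Offset 9: leading byte 0xCF = 11001111 → 2-byte char #4 = CF AE.
Offset 11: leading byte 0xE2 = 11100010 → 3-byte char #5 = E2 9A 91.
Offset 14: leading byte 0xD0 = 11010000 → 2-byte char #6 = D0 B5.
Leading byte 0xD0 = 11010000 matches 110xxxxx → 2-byte sequence.
Byte 1: 0xD0 = 11010000, payload 10000 (5 bits).
Byte 2: 0xB5 = 10110101 (10xxxxxx ✓), payload 110101.
Concatenate: 10000110101 = 0x435 (11 bits → U+0435).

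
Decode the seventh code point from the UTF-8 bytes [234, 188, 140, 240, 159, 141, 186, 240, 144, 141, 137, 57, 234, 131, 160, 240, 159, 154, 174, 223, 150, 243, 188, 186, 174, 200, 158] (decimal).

U+07D6

Offset 0: leading byte 0xEA = 11101010 → 3-byte char #1 = EA BC 8C.
Offset 3: leading byte 0xF0 = 11110000 → 4-byte char #2 = F0 9F 8D BA.
Offset 7: leading byte 0xF0 = 11110000 → 4-byte char #3 = F0 90 8D 89.
Offset 11: leading byte 0x39 = 00111001 → 1-byte char #4 = 39.
Offset 12: leading byte 0xEA = 11101010 → 3-byte char #5 = EA 83 A0.
Offset 15: leading byte 0xF0 = 11110000 → 4-byte char #6 = F0 9F 9A AE.
Offset 19: leading byte 0xDF = 11011111 → 2-byte char #7 = DF 96.
Leading byte 0xDF = 11011111 matches 110xxxxx → 2-byte sequence.
Byte 1: 0xDF = 11011111, payload 11111 (5 bits).
Byte 2: 0x96 = 10010110 (10xxxxxx ✓), payload 010110.
Concatenate: 11111010110 = 0x7D6 (11 bits → U+07D6).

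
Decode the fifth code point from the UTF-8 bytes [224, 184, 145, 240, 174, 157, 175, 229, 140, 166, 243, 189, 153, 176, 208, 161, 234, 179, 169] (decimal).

U+0421

Offset 0: leading byte 0xE0 = 11100000 → 3-byte char #1 = E0 B8 91.
Offset 3: leading byte 0xF0 = 11110000 → 4-byte char #2 = F0 AE 9D AF.
Offset 7: leading byte 0xE5 = 11100101 → 3-byte char #3 = E5 8C A6.
Offset 10: leading byte 0xF3 = 11110011 → 4-byte char #4 = F3 BD 99 B0.
Offset 14: leading byte 0xD0 = 11010000 → 2-byte char #5 = D0 A1.
Leading byte 0xD0 = 11010000 matches 110xxxxx → 2-byte sequence.
Byte 1: 0xD0 = 11010000, payload 10000 (5 bits).
Byte 2: 0xA1 = 10100001 (10xxxxxx ✓), payload 100001.
Concatenate: 10000100001 = 0x421 (11 bits → U+0421).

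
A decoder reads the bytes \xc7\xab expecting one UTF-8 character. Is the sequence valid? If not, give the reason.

valid

Leading byte 0xC7 = 11000111 → 2-byte form.
Continuation bytes 0xAB=10101011 all match 10xxxxxx.
Decoded value 0x1EB is ≥ 0x80 (shortest form) and not a surrogate.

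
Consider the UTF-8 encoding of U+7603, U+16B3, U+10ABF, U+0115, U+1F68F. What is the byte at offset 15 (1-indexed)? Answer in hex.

0x9A

1-indexed offset 15 is 0-indexed offset 14.
U+7603 → 3-byte form E7 98 83 at offsets 0–2.
U+16B3 → 3-byte form E1 9A B3 at offsets 3–5.
U+10ABF → 4-byte form F0 90 AA BF at offsets 6–9.
U+0115 → 2-byte form C4 95 at offsets 10–11.
U+1F68F → 4-byte form F0 9F 9A 8F at offsets 12–15.
Offset 14 falls in char 5's range; it's byte 3 of F0 9F 9A 8F = 0x9A.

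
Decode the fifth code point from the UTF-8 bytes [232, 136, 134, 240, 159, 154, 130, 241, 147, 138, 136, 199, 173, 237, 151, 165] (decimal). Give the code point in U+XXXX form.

U+D5E5

Offset 0: leading byte 0xE8 = 11101000 → 3-byte char #1 = E8 88 86.
Offset 3: leading byte 0xF0 = 11110000 → 4-byte char #2 = F0 9F 9A 82.
Offset 7: leading byte 0xF1 = 11110001 → 4-byte char #3 = F1 93 8A 88.
Offset 11: leading byte 0xC7 = 11000111 → 2-byte char #4 = C7 AD.
Offset 13: leading byte 0xED = 11101101 → 3-byte char #5 = ED 97 A5.
Leading byte 0xED = 11101101 matches 1110xxxx → 3-byte sequence.
Byte 1: 0xED = 11101101, payload 1101 (4 bits).
Byte 2: 0x97 = 10010111 (10xxxxxx ✓), payload 010111.
Byte 3: 0xA5 = 10100101 (10xxxxxx ✓), payload 100101.
Concatenate: 1101010111100101 = 0xD5E5 (16 bits → U+D5E5).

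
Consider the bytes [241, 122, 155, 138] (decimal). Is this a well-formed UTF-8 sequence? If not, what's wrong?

Leading byte 0xF1 = 11110001 → 4-byte form.
Byte 2 is 0x7A = 01111010, which is not 10xxxxxx — expected a continuation byte.

invalid (non-continuation byte where continuation expected)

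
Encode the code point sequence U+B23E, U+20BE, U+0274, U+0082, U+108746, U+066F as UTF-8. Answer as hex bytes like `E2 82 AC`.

EB 88 BE E2 82 BE C9 B4 C2 82 F4 88 9D 86 D9 AF

U+B23E: 3-byte form → EB 88 BE.
U+20BE: 3-byte form → E2 82 BE.
U+0274: 2-byte form → C9 B4.
U+0082: 2-byte form → C2 82.
U+108746: 4-byte form → F4 88 9D 86.
U+066F: 2-byte form → D9 AF.
Concatenated (16 bytes): EB 88 BE E2 82 BE C9 B4 C2 82 F4 88 9D 86 D9 AF.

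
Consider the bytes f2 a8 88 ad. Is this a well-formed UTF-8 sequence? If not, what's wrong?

Leading byte 0xF2 = 11110010 → 4-byte form.
Continuation bytes 0xA8=10101000, 0x88=10001000, 0xAD=10101101 all match 10xxxxxx.
Decoded value 0xA822D is ≥ 0x10000 (shortest form) and not a surrogate.

valid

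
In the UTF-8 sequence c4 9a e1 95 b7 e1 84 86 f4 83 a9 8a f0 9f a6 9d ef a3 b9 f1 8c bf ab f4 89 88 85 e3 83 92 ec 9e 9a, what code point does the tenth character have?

Offset 0: leading byte 0xC4 = 11000100 → 2-byte char #1 = C4 9A.
Offset 2: leading byte 0xE1 = 11100001 → 3-byte char #2 = E1 95 B7.
Offset 5: leading byte 0xE1 = 11100001 → 3-byte char #3 = E1 84 86.
Offset 8: leading byte 0xF4 = 11110100 → 4-byte char #4 = F4 83 A9 8A.
Offset 12: leading byte 0xF0 = 11110000 → 4-byte char #5 = F0 9F A6 9D.
Offset 16: leading byte 0xEF = 11101111 → 3-byte char #6 = EF A3 B9.
Offset 19: leading byte 0xF1 = 11110001 → 4-byte char #7 = F1 8C BF AB.
Offset 23: leading byte 0xF4 = 11110100 → 4-byte char #8 = F4 89 88 85.
Offset 27: leading byte 0xE3 = 11100011 → 3-byte char #9 = E3 83 92.
Offset 30: leading byte 0xEC = 11101100 → 3-byte char #10 = EC 9E 9A.
Leading byte 0xEC = 11101100 matches 1110xxxx → 3-byte sequence.
Byte 1: 0xEC = 11101100, payload 1100 (4 bits).
Byte 2: 0x9E = 10011110 (10xxxxxx ✓), payload 011110.
Byte 3: 0x9A = 10011010 (10xxxxxx ✓), payload 011010.
Concatenate: 1100011110011010 = 0xC79A (16 bits → U+C79A).

U+C79A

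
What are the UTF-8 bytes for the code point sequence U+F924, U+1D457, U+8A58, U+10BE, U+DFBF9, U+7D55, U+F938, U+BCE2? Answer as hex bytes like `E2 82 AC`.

EF A4 A4 F0 9D 91 97 E8 A9 98 E1 82 BE F3 9F AF B9 E7 B5 95 EF A4 B8 EB B3 A2

U+F924: 3-byte form → EF A4 A4.
U+1D457: 4-byte form → F0 9D 91 97.
U+8A58: 3-byte form → E8 A9 98.
U+10BE: 3-byte form → E1 82 BE.
U+DFBF9: 4-byte form → F3 9F AF B9.
U+7D55: 3-byte form → E7 B5 95.
U+F938: 3-byte form → EF A4 B8.
U+BCE2: 3-byte form → EB B3 A2.
Concatenated (26 bytes): EF A4 A4 F0 9D 91 97 E8 A9 98 E1 82 BE F3 9F AF B9 E7 B5 95 EF A4 B8 EB B3 A2.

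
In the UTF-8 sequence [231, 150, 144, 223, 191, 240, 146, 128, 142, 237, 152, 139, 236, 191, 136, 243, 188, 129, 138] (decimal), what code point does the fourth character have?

Offset 0: leading byte 0xE7 = 11100111 → 3-byte char #1 = E7 96 90.
Offset 3: leading byte 0xDF = 11011111 → 2-byte char #2 = DF BF.
Offset 5: leading byte 0xF0 = 11110000 → 4-byte char #3 = F0 92 80 8E.
Offset 9: leading byte 0xED = 11101101 → 3-byte char #4 = ED 98 8B.
Leading byte 0xED = 11101101 matches 1110xxxx → 3-byte sequence.
Byte 1: 0xED = 11101101, payload 1101 (4 bits).
Byte 2: 0x98 = 10011000 (10xxxxxx ✓), payload 011000.
Byte 3: 0x8B = 10001011 (10xxxxxx ✓), payload 001011.
Concatenate: 1101011000001011 = 0xD60B (16 bits → U+D60B).

U+D60B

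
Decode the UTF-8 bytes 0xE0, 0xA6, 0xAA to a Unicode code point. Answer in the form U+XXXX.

Leading byte 0xE0 = 11100000 matches 1110xxxx → 3-byte sequence.
Byte 1: 0xE0 = 11100000, payload 0000 (4 bits).
Byte 2: 0xA6 = 10100110 (10xxxxxx ✓), payload 100110.
Byte 3: 0xAA = 10101010 (10xxxxxx ✓), payload 101010.
Concatenate: 0000100110101010 = 0x9AA (16 bits → U+09AA).

U+09AA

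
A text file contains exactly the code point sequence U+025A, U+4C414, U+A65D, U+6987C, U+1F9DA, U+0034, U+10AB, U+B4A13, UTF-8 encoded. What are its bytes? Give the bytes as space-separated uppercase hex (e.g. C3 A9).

U+025A: 2-byte form → C9 9A.
U+4C414: 4-byte form → F1 8C 90 94.
U+A65D: 3-byte form → EA 99 9D.
U+6987C: 4-byte form → F1 A9 A1 BC.
U+1F9DA: 4-byte form → F0 9F A7 9A.
U+0034: 1-byte form → 34.
U+10AB: 3-byte form → E1 82 AB.
U+B4A13: 4-byte form → F2 B4 A8 93.
Concatenated (25 bytes): C9 9A F1 8C 90 94 EA 99 9D F1 A9 A1 BC F0 9F A7 9A 34 E1 82 AB F2 B4 A8 93.

C9 9A F1 8C 90 94 EA 99 9D F1 A9 A1 BC F0 9F A7 9A 34 E1 82 AB F2 B4 A8 93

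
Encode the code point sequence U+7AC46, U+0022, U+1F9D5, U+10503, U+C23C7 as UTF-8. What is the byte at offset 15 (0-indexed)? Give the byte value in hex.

U+7AC46 → 4-byte form F1 BA B1 86 at offsets 0–3.
U+0022 → 1-byte form 22 at offsets 4–4.
U+1F9D5 → 4-byte form F0 9F A7 95 at offsets 5–8.
U+10503 → 4-byte form F0 90 94 83 at offsets 9–12.
U+C23C7 → 4-byte form F3 82 8F 87 at offsets 13–16.
Offset 15 falls in char 5's range; it's byte 3 of F3 82 8F 87 = 0x8F.

0x8F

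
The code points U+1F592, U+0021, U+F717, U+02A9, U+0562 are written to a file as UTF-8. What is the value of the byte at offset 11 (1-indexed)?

0xD5

1-indexed offset 11 is 0-indexed offset 10.
U+1F592 → 4-byte form F0 9F 96 92 at offsets 0–3.
U+0021 → 1-byte form 21 at offsets 4–4.
U+F717 → 3-byte form EF 9C 97 at offsets 5–7.
U+02A9 → 2-byte form CA A9 at offsets 8–9.
U+0562 → 2-byte form D5 A2 at offsets 10–11.
Offset 10 falls in char 5's range; it's byte 1 of D5 A2 = 0xD5.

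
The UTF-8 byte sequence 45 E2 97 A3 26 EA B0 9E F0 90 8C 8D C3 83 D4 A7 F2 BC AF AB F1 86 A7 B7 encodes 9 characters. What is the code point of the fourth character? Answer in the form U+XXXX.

Offset 0: leading byte 0x45 = 01000101 → 1-byte char #1 = 45.
Offset 1: leading byte 0xE2 = 11100010 → 3-byte char #2 = E2 97 A3.
Offset 4: leading byte 0x26 = 00100110 → 1-byte char #3 = 26.
Offset 5: leading byte 0xEA = 11101010 → 3-byte char #4 = EA B0 9E.
Leading byte 0xEA = 11101010 matches 1110xxxx → 3-byte sequence.
Byte 1: 0xEA = 11101010, payload 1010 (4 bits).
Byte 2: 0xB0 = 10110000 (10xxxxxx ✓), payload 110000.
Byte 3: 0x9E = 10011110 (10xxxxxx ✓), payload 011110.
Concatenate: 1010110000011110 = 0xAC1E (16 bits → U+AC1E).

U+AC1E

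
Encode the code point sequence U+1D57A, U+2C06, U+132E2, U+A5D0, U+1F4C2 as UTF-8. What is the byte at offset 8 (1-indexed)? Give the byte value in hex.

0xF0

1-indexed offset 8 is 0-indexed offset 7.
U+1D57A → 4-byte form F0 9D 95 BA at offsets 0–3.
U+2C06 → 3-byte form E2 B0 86 at offsets 4–6.
U+132E2 → 4-byte form F0 93 8B A2 at offsets 7–10.
Offset 7 falls in char 3's range; it's byte 1 of F0 93 8B A2 = 0xF0.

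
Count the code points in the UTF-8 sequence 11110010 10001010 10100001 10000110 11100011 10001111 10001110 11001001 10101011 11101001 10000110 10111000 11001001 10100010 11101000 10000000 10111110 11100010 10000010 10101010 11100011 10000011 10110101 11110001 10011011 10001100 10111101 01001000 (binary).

Byte at offset 0: 0xF2 = 11110010 → 4-byte char (#1). Advance 4.
Byte at offset 4: 0xE3 = 11100011 → 3-byte char (#2). Advance 3.
Byte at offset 7: 0xC9 = 11001001 → 2-byte char (#3). Advance 2.
Byte at offset 9: 0xE9 = 11101001 → 3-byte char (#4). Advance 3.
Byte at offset 12: 0xC9 = 11001001 → 2-byte char (#5). Advance 2.
Byte at offset 14: 0xE8 = 11101000 → 3-byte char (#6). Advance 3.
Byte at offset 17: 0xE2 = 11100010 → 3-byte char (#7). Advance 3.
Byte at offset 20: 0xE3 = 11100011 → 3-byte char (#8). Advance 3.
Byte at offset 23: 0xF1 = 11110001 → 4-byte char (#9). Advance 4.
Byte at offset 27: 0x48 = 01001000 → 1-byte char (#10). Advance 1.
Reached end at offset 28 after 10 code points.

10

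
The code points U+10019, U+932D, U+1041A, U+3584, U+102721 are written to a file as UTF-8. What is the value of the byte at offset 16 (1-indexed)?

0x82

1-indexed offset 16 is 0-indexed offset 15.
U+10019 → 4-byte form F0 90 80 99 at offsets 0–3.
U+932D → 3-byte form E9 8C AD at offsets 4–6.
U+1041A → 4-byte form F0 90 90 9A at offsets 7–10.
U+3584 → 3-byte form E3 96 84 at offsets 11–13.
U+102721 → 4-byte form F4 82 9C A1 at offsets 14–17.
Offset 15 falls in char 5's range; it's byte 2 of F4 82 9C A1 = 0x82.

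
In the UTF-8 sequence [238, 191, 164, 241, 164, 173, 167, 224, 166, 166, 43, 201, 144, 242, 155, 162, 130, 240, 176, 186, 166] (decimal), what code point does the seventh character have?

Offset 0: leading byte 0xEE = 11101110 → 3-byte char #1 = EE BF A4.
Offset 3: leading byte 0xF1 = 11110001 → 4-byte char #2 = F1 A4 AD A7.
Offset 7: leading byte 0xE0 = 11100000 → 3-byte char #3 = E0 A6 A6.
Offset 10: leading byte 0x2B = 00101011 → 1-byte char #4 = 2B.
Offset 11: leading byte 0xC9 = 11001001 → 2-byte char #5 = C9 90.
Offset 13: leading byte 0xF2 = 11110010 → 4-byte char #6 = F2 9B A2 82.
Offset 17: leading byte 0xF0 = 11110000 → 4-byte char #7 = F0 B0 BA A6.
Leading byte 0xF0 = 11110000 matches 11110xxx → 4-byte sequence.
Byte 1: 0xF0 = 11110000, payload 000 (3 bits).
Byte 2: 0xB0 = 10110000 (10xxxxxx ✓), payload 110000.
Byte 3: 0xBA = 10111010 (10xxxxxx ✓), payload 111010.
Byte 4: 0xA6 = 10100110 (10xxxxxx ✓), payload 100110.
Concatenate: 000110000111010100110 = 0x30EA6 (21 bits → U+30EA6).

U+30EA6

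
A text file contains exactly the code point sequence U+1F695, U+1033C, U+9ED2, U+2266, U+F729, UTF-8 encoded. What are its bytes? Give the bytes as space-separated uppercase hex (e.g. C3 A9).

U+1F695: 4-byte form → F0 9F 9A 95.
U+1033C: 4-byte form → F0 90 8C BC.
U+9ED2: 3-byte form → E9 BB 92.
U+2266: 3-byte form → E2 89 A6.
U+F729: 3-byte form → EF 9C A9.
Concatenated (17 bytes): F0 9F 9A 95 F0 90 8C BC E9 BB 92 E2 89 A6 EF 9C A9.

F0 9F 9A 95 F0 90 8C BC E9 BB 92 E2 89 A6 EF 9C A9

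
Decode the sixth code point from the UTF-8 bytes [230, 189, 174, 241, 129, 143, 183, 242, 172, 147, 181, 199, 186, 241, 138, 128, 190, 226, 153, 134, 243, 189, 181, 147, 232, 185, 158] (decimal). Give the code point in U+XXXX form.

Offset 0: leading byte 0xE6 = 11100110 → 3-byte char #1 = E6 BD AE.
Offset 3: leading byte 0xF1 = 11110001 → 4-byte char #2 = F1 81 8F B7.
Offset 7: leading byte 0xF2 = 11110010 → 4-byte char #3 = F2 AC 93 B5.
Offset 11: leading byte 0xC7 = 11000111 → 2-byte char #4 = C7 BA.
Offset 13: leading byte 0xF1 = 11110001 → 4-byte char #5 = F1 8A 80 BE.
Offset 17: leading byte 0xE2 = 11100010 → 3-byte char #6 = E2 99 86.
Leading byte 0xE2 = 11100010 matches 1110xxxx → 3-byte sequence.
Byte 1: 0xE2 = 11100010, payload 0010 (4 bits).
Byte 2: 0x99 = 10011001 (10xxxxxx ✓), payload 011001.
Byte 3: 0x86 = 10000110 (10xxxxxx ✓), payload 000110.
Concatenate: 0010011001000110 = 0x2646 (16 bits → U+2646).

U+2646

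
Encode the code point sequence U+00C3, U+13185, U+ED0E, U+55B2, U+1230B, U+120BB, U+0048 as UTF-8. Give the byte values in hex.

C3 83 F0 93 86 85 EE B4 8E E5 96 B2 F0 92 8C 8B F0 92 82 BB 48

U+00C3: 2-byte form → C3 83.
U+13185: 4-byte form → F0 93 86 85.
U+ED0E: 3-byte form → EE B4 8E.
U+55B2: 3-byte form → E5 96 B2.
U+1230B: 4-byte form → F0 92 8C 8B.
U+120BB: 4-byte form → F0 92 82 BB.
U+0048: 1-byte form → 48.
Concatenated (21 bytes): C3 83 F0 93 86 85 EE B4 8E E5 96 B2 F0 92 8C 8B F0 92 82 BB 48.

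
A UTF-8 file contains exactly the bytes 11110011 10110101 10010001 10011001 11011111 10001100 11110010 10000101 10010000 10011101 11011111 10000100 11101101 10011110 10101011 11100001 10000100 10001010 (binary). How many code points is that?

6

Byte at offset 0: 0xF3 = 11110011 → 4-byte char (#1). Advance 4.
Byte at offset 4: 0xDF = 11011111 → 2-byte char (#2). Advance 2.
Byte at offset 6: 0xF2 = 11110010 → 4-byte char (#3). Advance 4.
Byte at offset 10: 0xDF = 11011111 → 2-byte char (#4). Advance 2.
Byte at offset 12: 0xED = 11101101 → 3-byte char (#5). Advance 3.
Byte at offset 15: 0xE1 = 11100001 → 3-byte char (#6). Advance 3.
Reached end at offset 18 after 6 code points.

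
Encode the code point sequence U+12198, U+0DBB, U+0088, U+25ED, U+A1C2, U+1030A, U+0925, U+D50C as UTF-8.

F0 92 86 98 E0 B6 BB C2 88 E2 97 AD EA 87 82 F0 90 8C 8A E0 A4 A5 ED 94 8C

U+12198: 4-byte form → F0 92 86 98.
U+0DBB: 3-byte form → E0 B6 BB.
U+0088: 2-byte form → C2 88.
U+25ED: 3-byte form → E2 97 AD.
U+A1C2: 3-byte form → EA 87 82.
U+1030A: 4-byte form → F0 90 8C 8A.
U+0925: 3-byte form → E0 A4 A5.
U+D50C: 3-byte form → ED 94 8C.
Concatenated (25 bytes): F0 92 86 98 E0 B6 BB C2 88 E2 97 AD EA 87 82 F0 90 8C 8A E0 A4 A5 ED 94 8C.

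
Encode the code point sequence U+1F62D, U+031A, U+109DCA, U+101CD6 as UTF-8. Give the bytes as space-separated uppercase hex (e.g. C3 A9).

U+1F62D: 4-byte form → F0 9F 98 AD.
U+031A: 2-byte form → CC 9A.
U+109DCA: 4-byte form → F4 89 B7 8A.
U+101CD6: 4-byte form → F4 81 B3 96.
Concatenated (14 bytes): F0 9F 98 AD CC 9A F4 89 B7 8A F4 81 B3 96.

F0 9F 98 AD CC 9A F4 89 B7 8A F4 81 B3 96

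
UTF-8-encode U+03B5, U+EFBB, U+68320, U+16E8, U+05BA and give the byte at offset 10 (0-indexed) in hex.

0x9B

U+03B5 → 2-byte form CE B5 at offsets 0–1.
U+EFBB → 3-byte form EE BE BB at offsets 2–4.
U+68320 → 4-byte form F1 A8 8C A0 at offsets 5–8.
U+16E8 → 3-byte form E1 9B A8 at offsets 9–11.
Offset 10 falls in char 4's range; it's byte 2 of E1 9B A8 = 0x9B.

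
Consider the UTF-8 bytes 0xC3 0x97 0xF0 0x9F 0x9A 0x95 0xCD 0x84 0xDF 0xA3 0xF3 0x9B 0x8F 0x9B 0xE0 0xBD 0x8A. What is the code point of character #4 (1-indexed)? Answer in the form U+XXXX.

Offset 0: leading byte 0xC3 = 11000011 → 2-byte char #1 = C3 97.
Offset 2: leading byte 0xF0 = 11110000 → 4-byte char #2 = F0 9F 9A 95.
Offset 6: leading byte 0xCD = 11001101 → 2-byte char #3 = CD 84.
Offset 8: leading byte 0xDF = 11011111 → 2-byte char #4 = DF A3.
Leading byte 0xDF = 11011111 matches 110xxxxx → 2-byte sequence.
Byte 1: 0xDF = 11011111, payload 11111 (5 bits).
Byte 2: 0xA3 = 10100011 (10xxxxxx ✓), payload 100011.
Concatenate: 11111100011 = 0x7E3 (11 bits → U+07E3).

U+07E3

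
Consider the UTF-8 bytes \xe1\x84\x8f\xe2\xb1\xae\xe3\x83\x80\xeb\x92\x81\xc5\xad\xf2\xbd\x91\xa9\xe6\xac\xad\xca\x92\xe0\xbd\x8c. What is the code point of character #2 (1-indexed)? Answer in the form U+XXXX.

Offset 0: leading byte 0xE1 = 11100001 → 3-byte char #1 = E1 84 8F.
Offset 3: leading byte 0xE2 = 11100010 → 3-byte char #2 = E2 B1 AE.
Leading byte 0xE2 = 11100010 matches 1110xxxx → 3-byte sequence.
Byte 1: 0xE2 = 11100010, payload 0010 (4 bits).
Byte 2: 0xB1 = 10110001 (10xxxxxx ✓), payload 110001.
Byte 3: 0xAE = 10101110 (10xxxxxx ✓), payload 101110.
Concatenate: 0010110001101110 = 0x2C6E (16 bits → U+2C6E).

U+2C6E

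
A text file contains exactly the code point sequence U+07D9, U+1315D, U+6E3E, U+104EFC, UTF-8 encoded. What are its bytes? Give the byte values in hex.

U+07D9: 2-byte form → DF 99.
U+1315D: 4-byte form → F0 93 85 9D.
U+6E3E: 3-byte form → E6 B8 BE.
U+104EFC: 4-byte form → F4 84 BB BC.
Concatenated (13 bytes): DF 99 F0 93 85 9D E6 B8 BE F4 84 BB BC.

DF 99 F0 93 85 9D E6 B8 BE F4 84 BB BC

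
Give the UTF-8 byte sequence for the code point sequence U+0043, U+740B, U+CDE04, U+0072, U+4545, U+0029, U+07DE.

U+0043: 1-byte form → 43.
U+740B: 3-byte form → E7 90 8B.
U+CDE04: 4-byte form → F3 8D B8 84.
U+0072: 1-byte form → 72.
U+4545: 3-byte form → E4 95 85.
U+0029: 1-byte form → 29.
U+07DE: 2-byte form → DF 9E.
Concatenated (15 bytes): 43 E7 90 8B F3 8D B8 84 72 E4 95 85 29 DF 9E.

43 E7 90 8B F3 8D B8 84 72 E4 95 85 29 DF 9E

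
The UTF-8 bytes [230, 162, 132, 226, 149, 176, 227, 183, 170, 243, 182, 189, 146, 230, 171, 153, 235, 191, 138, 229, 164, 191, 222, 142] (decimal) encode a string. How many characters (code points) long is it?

Byte at offset 0: 0xE6 = 11100110 → 3-byte char (#1). Advance 3.
Byte at offset 3: 0xE2 = 11100010 → 3-byte char (#2). Advance 3.
Byte at offset 6: 0xE3 = 11100011 → 3-byte char (#3). Advance 3.
Byte at offset 9: 0xF3 = 11110011 → 4-byte char (#4). Advance 4.
Byte at offset 13: 0xE6 = 11100110 → 3-byte char (#5). Advance 3.
Byte at offset 16: 0xEB = 11101011 → 3-byte char (#6). Advance 3.
Byte at offset 19: 0xE5 = 11100101 → 3-byte char (#7). Advance 3.
Byte at offset 22: 0xDE = 11011110 → 2-byte char (#8). Advance 2.
Reached end at offset 24 after 8 code points.

8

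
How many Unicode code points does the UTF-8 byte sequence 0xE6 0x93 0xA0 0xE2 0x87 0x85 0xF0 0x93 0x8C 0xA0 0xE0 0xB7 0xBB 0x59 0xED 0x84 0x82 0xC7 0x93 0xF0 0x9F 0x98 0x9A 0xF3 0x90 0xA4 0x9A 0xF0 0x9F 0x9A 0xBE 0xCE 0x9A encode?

Byte at offset 0: 0xE6 = 11100110 → 3-byte char (#1). Advance 3.
Byte at offset 3: 0xE2 = 11100010 → 3-byte char (#2). Advance 3.
Byte at offset 6: 0xF0 = 11110000 → 4-byte char (#3). Advance 4.
Byte at offset 10: 0xE0 = 11100000 → 3-byte char (#4). Advance 3.
Byte at offset 13: 0x59 = 01011001 → 1-byte char (#5). Advance 1.
Byte at offset 14: 0xED = 11101101 → 3-byte char (#6). Advance 3.
Byte at offset 17: 0xC7 = 11000111 → 2-byte char (#7). Advance 2.
Byte at offset 19: 0xF0 = 11110000 → 4-byte char (#8). Advance 4.
Byte at offset 23: 0xF3 = 11110011 → 4-byte char (#9). Advance 4.
Byte at offset 27: 0xF0 = 11110000 → 4-byte char (#10). Advance 4.
Byte at offset 31: 0xCE = 11001110 → 2-byte char (#11). Advance 2.
Reached end at offset 33 after 11 code points.

11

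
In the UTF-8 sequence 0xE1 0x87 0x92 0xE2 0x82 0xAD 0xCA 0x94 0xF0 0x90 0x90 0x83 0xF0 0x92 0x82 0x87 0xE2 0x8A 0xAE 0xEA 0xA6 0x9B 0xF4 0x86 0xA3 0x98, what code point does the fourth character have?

U+10403

Offset 0: leading byte 0xE1 = 11100001 → 3-byte char #1 = E1 87 92.
Offset 3: leading byte 0xE2 = 11100010 → 3-byte char #2 = E2 82 AD.
Offset 6: leading byte 0xCA = 11001010 → 2-byte char #3 = CA 94.
Offset 8: leading byte 0xF0 = 11110000 → 4-byte char #4 = F0 90 90 83.
Leading byte 0xF0 = 11110000 matches 11110xxx → 4-byte sequence.
Byte 1: 0xF0 = 11110000, payload 000 (3 bits).
Byte 2: 0x90 = 10010000 (10xxxxxx ✓), payload 010000.
Byte 3: 0x90 = 10010000 (10xxxxxx ✓), payload 010000.
Byte 4: 0x83 = 10000011 (10xxxxxx ✓), payload 000011.
Concatenate: 000010000010000000011 = 0x10403 (21 bits → U+10403).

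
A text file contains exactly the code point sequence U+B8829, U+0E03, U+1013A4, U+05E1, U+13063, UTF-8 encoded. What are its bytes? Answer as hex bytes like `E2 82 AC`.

U+B8829: 4-byte form → F2 B8 A0 A9.
U+0E03: 3-byte form → E0 B8 83.
U+1013A4: 4-byte form → F4 81 8E A4.
U+05E1: 2-byte form → D7 A1.
U+13063: 4-byte form → F0 93 81 A3.
Concatenated (17 bytes): F2 B8 A0 A9 E0 B8 83 F4 81 8E A4 D7 A1 F0 93 81 A3.

F2 B8 A0 A9 E0 B8 83 F4 81 8E A4 D7 A1 F0 93 81 A3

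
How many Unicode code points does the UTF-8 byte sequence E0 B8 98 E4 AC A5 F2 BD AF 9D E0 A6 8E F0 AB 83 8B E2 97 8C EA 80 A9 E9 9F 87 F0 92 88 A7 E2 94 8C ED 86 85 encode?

Byte at offset 0: 0xE0 = 11100000 → 3-byte char (#1). Advance 3.
Byte at offset 3: 0xE4 = 11100100 → 3-byte char (#2). Advance 3.
Byte at offset 6: 0xF2 = 11110010 → 4-byte char (#3). Advance 4.
Byte at offset 10: 0xE0 = 11100000 → 3-byte char (#4). Advance 3.
Byte at offset 13: 0xF0 = 11110000 → 4-byte char (#5). Advance 4.
Byte at offset 17: 0xE2 = 11100010 → 3-byte char (#6). Advance 3.
Byte at offset 20: 0xEA = 11101010 → 3-byte char (#7). Advance 3.
Byte at offset 23: 0xE9 = 11101001 → 3-byte char (#8). Advance 3.
Byte at offset 26: 0xF0 = 11110000 → 4-byte char (#9). Advance 4.
Byte at offset 30: 0xE2 = 11100010 → 3-byte char (#10). Advance 3.
Byte at offset 33: 0xED = 11101101 → 3-byte char (#11). Advance 3.
Reached end at offset 36 after 11 code points.

11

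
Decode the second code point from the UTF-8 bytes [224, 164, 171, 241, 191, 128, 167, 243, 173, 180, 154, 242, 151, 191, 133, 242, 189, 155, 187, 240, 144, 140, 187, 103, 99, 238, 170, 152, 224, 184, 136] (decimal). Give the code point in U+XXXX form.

Offset 0: leading byte 0xE0 = 11100000 → 3-byte char #1 = E0 A4 AB.
Offset 3: leading byte 0xF1 = 11110001 → 4-byte char #2 = F1 BF 80 A7.
Leading byte 0xF1 = 11110001 matches 11110xxx → 4-byte sequence.
Byte 1: 0xF1 = 11110001, payload 001 (3 bits).
Byte 2: 0xBF = 10111111 (10xxxxxx ✓), payload 111111.
Byte 3: 0x80 = 10000000 (10xxxxxx ✓), payload 000000.
Byte 4: 0xA7 = 10100111 (10xxxxxx ✓), payload 100111.
Concatenate: 001111111000000100111 = 0x7F027 (21 bits → U+7F027).

U+7F027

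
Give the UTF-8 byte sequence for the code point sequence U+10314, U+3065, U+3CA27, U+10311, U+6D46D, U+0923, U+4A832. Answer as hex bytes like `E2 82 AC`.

F0 90 8C 94 E3 81 A5 F0 BC A8 A7 F0 90 8C 91 F1 AD 91 AD E0 A4 A3 F1 8A A0 B2

U+10314: 4-byte form → F0 90 8C 94.
U+3065: 3-byte form → E3 81 A5.
U+3CA27: 4-byte form → F0 BC A8 A7.
U+10311: 4-byte form → F0 90 8C 91.
U+6D46D: 4-byte form → F1 AD 91 AD.
U+0923: 3-byte form → E0 A4 A3.
U+4A832: 4-byte form → F1 8A A0 B2.
Concatenated (26 bytes): F0 90 8C 94 E3 81 A5 F0 BC A8 A7 F0 90 8C 91 F1 AD 91 AD E0 A4 A3 F1 8A A0 B2.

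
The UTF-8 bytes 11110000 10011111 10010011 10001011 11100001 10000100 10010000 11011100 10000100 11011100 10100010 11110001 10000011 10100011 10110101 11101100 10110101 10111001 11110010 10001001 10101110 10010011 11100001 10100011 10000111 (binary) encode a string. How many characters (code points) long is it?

Byte at offset 0: 0xF0 = 11110000 → 4-byte char (#1). Advance 4.
Byte at offset 4: 0xE1 = 11100001 → 3-byte char (#2). Advance 3.
Byte at offset 7: 0xDC = 11011100 → 2-byte char (#3). Advance 2.
Byte at offset 9: 0xDC = 11011100 → 2-byte char (#4). Advance 2.
Byte at offset 11: 0xF1 = 11110001 → 4-byte char (#5). Advance 4.
Byte at offset 15: 0xEC = 11101100 → 3-byte char (#6). Advance 3.
Byte at offset 18: 0xF2 = 11110010 → 4-byte char (#7). Advance 4.
Byte at offset 22: 0xE1 = 11100001 → 3-byte char (#8). Advance 3.
Reached end at offset 25 after 8 code points.

8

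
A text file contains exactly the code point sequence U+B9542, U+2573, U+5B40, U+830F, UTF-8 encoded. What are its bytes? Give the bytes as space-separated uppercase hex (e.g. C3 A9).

U+B9542: 4-byte form → F2 B9 95 82.
U+2573: 3-byte form → E2 95 B3.
U+5B40: 3-byte form → E5 AD 80.
U+830F: 3-byte form → E8 8C 8F.
Concatenated (13 bytes): F2 B9 95 82 E2 95 B3 E5 AD 80 E8 8C 8F.

F2 B9 95 82 E2 95 B3 E5 AD 80 E8 8C 8F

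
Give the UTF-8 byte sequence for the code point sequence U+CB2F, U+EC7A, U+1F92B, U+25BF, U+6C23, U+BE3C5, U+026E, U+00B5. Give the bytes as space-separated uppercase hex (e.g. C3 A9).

U+CB2F: 3-byte form → EC AC AF.
U+EC7A: 3-byte form → EE B1 BA.
U+1F92B: 4-byte form → F0 9F A4 AB.
U+25BF: 3-byte form → E2 96 BF.
U+6C23: 3-byte form → E6 B0 A3.
U+BE3C5: 4-byte form → F2 BE 8F 85.
U+026E: 2-byte form → C9 AE.
U+00B5: 2-byte form → C2 B5.
Concatenated (24 bytes): EC AC AF EE B1 BA F0 9F A4 AB E2 96 BF E6 B0 A3 F2 BE 8F 85 C9 AE C2 B5.

EC AC AF EE B1 BA F0 9F A4 AB E2 96 BF E6 B0 A3 F2 BE 8F 85 C9 AE C2 B5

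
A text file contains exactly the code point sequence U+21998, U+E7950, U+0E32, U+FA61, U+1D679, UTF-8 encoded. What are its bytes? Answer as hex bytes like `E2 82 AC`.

U+21998: 4-byte form → F0 A1 A6 98.
U+E7950: 4-byte form → F3 A7 A5 90.
U+0E32: 3-byte form → E0 B8 B2.
U+FA61: 3-byte form → EF A9 A1.
U+1D679: 4-byte form → F0 9D 99 B9.
Concatenated (18 bytes): F0 A1 A6 98 F3 A7 A5 90 E0 B8 B2 EF A9 A1 F0 9D 99 B9.

F0 A1 A6 98 F3 A7 A5 90 E0 B8 B2 EF A9 A1 F0 9D 99 B9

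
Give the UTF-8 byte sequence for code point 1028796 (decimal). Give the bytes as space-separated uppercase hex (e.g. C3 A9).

U+FB2BC = 0xFB2BC = 1028796 decimal. In range U+10000–U+10FFFF → 4-byte form: 11110xxx 10xxxxxx 10xxxxxx 10xxxxxx.
Binary (21 bits): 011111011001010111100.
Split 3+6+6+6: 011 | 111011 | 001010 | 111100.
Byte 1: 11110011 = 0xF3.
Byte 2: 10111011 = 0xBB.
Byte 3: 10001010 = 0x8A.
Byte 4: 10111100 = 0xBC.

F3 BB 8A BC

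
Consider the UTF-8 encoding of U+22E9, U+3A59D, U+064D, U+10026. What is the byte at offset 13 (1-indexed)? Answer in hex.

1-indexed offset 13 is 0-indexed offset 12.
U+22E9 → 3-byte form E2 8B A9 at offsets 0–2.
U+3A59D → 4-byte form F0 BA 96 9D at offsets 3–6.
U+064D → 2-byte form D9 8D at offsets 7–8.
U+10026 → 4-byte form F0 90 80 A6 at offsets 9–12.
Offset 12 falls in char 4's range; it's byte 4 of F0 90 80 A6 = 0xA6.

0xA6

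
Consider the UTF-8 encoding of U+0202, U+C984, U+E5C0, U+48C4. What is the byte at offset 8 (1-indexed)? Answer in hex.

0x80

1-indexed offset 8 is 0-indexed offset 7.
U+0202 → 2-byte form C8 82 at offsets 0–1.
U+C984 → 3-byte form EC A6 84 at offsets 2–4.
U+E5C0 → 3-byte form EE 97 80 at offsets 5–7.
Offset 7 falls in char 3's range; it's byte 3 of EE 97 80 = 0x80.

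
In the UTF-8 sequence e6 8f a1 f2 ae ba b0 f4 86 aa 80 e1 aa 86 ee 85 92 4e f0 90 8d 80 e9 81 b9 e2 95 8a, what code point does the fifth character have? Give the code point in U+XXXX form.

Offset 0: leading byte 0xE6 = 11100110 → 3-byte char #1 = E6 8F A1.
Offset 3: leading byte 0xF2 = 11110010 → 4-byte char #2 = F2 AE BA B0.
Offset 7: leading byte 0xF4 = 11110100 → 4-byte char #3 = F4 86 AA 80.
Offset 11: leading byte 0xE1 = 11100001 → 3-byte char #4 = E1 AA 86.
Offset 14: leading byte 0xEE = 11101110 → 3-byte char #5 = EE 85 92.
Leading byte 0xEE = 11101110 matches 1110xxxx → 3-byte sequence.
Byte 1: 0xEE = 11101110, payload 1110 (4 bits).
Byte 2: 0x85 = 10000101 (10xxxxxx ✓), payload 000101.
Byte 3: 0x92 = 10010010 (10xxxxxx ✓), payload 010010.
Concatenate: 1110000101010010 = 0xE152 (16 bits → U+E152).

U+E152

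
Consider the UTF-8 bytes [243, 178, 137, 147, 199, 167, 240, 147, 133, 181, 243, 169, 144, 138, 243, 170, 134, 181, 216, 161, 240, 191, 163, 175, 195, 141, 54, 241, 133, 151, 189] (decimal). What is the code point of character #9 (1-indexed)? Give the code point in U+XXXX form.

Offset 0: leading byte 0xF3 = 11110011 → 4-byte char #1 = F3 B2 89 93.
Offset 4: leading byte 0xC7 = 11000111 → 2-byte char #2 = C7 A7.
Offset 6: leading byte 0xF0 = 11110000 → 4-byte char #3 = F0 93 85 B5.
Offset 10: leading byte 0xF3 = 11110011 → 4-byte char #4 = F3 A9 90 8A.
Offset 14: leading byte 0xF3 = 11110011 → 4-byte char #5 = F3 AA 86 B5.
Offset 18: leading byte 0xD8 = 11011000 → 2-byte char #6 = D8 A1.
Offset 20: leading byte 0xF0 = 11110000 → 4-byte char #7 = F0 BF A3 AF.
Offset 24: leading byte 0xC3 = 11000011 → 2-byte char #8 = C3 8D.
Offset 26: leading byte 0x36 = 00110110 → 1-byte char #9 = 36.
Leading byte 0x36 = 00110110 matches 0xxxxxxx → 1-byte sequence.
Byte 1: 0x36 = 00110110, payload 0110110 (7 bits).
Concatenate: 0110110 = 0x36 (7 bits → U+0036).

U+0036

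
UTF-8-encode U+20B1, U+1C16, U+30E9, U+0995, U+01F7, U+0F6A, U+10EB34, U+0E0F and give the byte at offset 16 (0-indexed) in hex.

0xAA

U+20B1 → 3-byte form E2 82 B1 at offsets 0–2.
U+1C16 → 3-byte form E1 B0 96 at offsets 3–5.
U+30E9 → 3-byte form E3 83 A9 at offsets 6–8.
U+0995 → 3-byte form E0 A6 95 at offsets 9–11.
U+01F7 → 2-byte form C7 B7 at offsets 12–13.
U+0F6A → 3-byte form E0 BD AA at offsets 14–16.
Offset 16 falls in char 6's range; it's byte 3 of E0 BD AA = 0xAA.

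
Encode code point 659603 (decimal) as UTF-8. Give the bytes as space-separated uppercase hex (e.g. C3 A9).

U+A1093 = 0xA1093 = 659603 decimal. In range U+10000–U+10FFFF → 4-byte form: 11110xxx 10xxxxxx 10xxxxxx 10xxxxxx.
Binary (21 bits): 010100001000010010011.
Split 3+6+6+6: 010 | 100001 | 000010 | 010011.
Byte 1: 11110010 = 0xF2.
Byte 2: 10100001 = 0xA1.
Byte 3: 10000010 = 0x82.
Byte 4: 10010011 = 0x93.

F2 A1 82 93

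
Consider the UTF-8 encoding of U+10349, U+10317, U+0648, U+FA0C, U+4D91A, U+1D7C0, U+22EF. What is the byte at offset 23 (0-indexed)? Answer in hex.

U+10349 → 4-byte form F0 90 8D 89 at offsets 0–3.
U+10317 → 4-byte form F0 90 8C 97 at offsets 4–7.
U+0648 → 2-byte form D9 88 at offsets 8–9.
U+FA0C → 3-byte form EF A8 8C at offsets 10–12.
U+4D91A → 4-byte form F1 8D A4 9A at offsets 13–16.
U+1D7C0 → 4-byte form F0 9D 9F 80 at offsets 17–20.
U+22EF → 3-byte form E2 8B AF at offsets 21–23.
Offset 23 falls in char 7's range; it's byte 3 of E2 8B AF = 0xAF.

0xAF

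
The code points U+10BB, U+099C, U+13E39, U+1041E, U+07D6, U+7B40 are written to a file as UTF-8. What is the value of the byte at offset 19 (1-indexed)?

1-indexed offset 19 is 0-indexed offset 18.
U+10BB → 3-byte form E1 82 BB at offsets 0–2.
U+099C → 3-byte form E0 A6 9C at offsets 3–5.
U+13E39 → 4-byte form F0 93 B8 B9 at offsets 6–9.
U+1041E → 4-byte form F0 90 90 9E at offsets 10–13.
U+07D6 → 2-byte form DF 96 at offsets 14–15.
U+7B40 → 3-byte form E7 AD 80 at offsets 16–18.
Offset 18 falls in char 6's range; it's byte 3 of E7 AD 80 = 0x80.

0x80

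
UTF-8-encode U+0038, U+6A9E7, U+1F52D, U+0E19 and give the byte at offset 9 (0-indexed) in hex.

0xE0

U+0038 → 1-byte form 38 at offsets 0–0.
U+6A9E7 → 4-byte form F1 AA A7 A7 at offsets 1–4.
U+1F52D → 4-byte form F0 9F 94 AD at offsets 5–8.
U+0E19 → 3-byte form E0 B8 99 at offsets 9–11.
Offset 9 falls in char 4's range; it's byte 1 of E0 B8 99 = 0xE0.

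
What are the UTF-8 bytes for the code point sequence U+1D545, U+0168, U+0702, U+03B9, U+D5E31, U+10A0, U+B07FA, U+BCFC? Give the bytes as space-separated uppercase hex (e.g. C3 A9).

F0 9D 95 85 C5 A8 DC 82 CE B9 F3 95 B8 B1 E1 82 A0 F2 B0 9F BA EB B3 BC

U+1D545: 4-byte form → F0 9D 95 85.
U+0168: 2-byte form → C5 A8.
U+0702: 2-byte form → DC 82.
U+03B9: 2-byte form → CE B9.
U+D5E31: 4-byte form → F3 95 B8 B1.
U+10A0: 3-byte form → E1 82 A0.
U+B07FA: 4-byte form → F2 B0 9F BA.
U+BCFC: 3-byte form → EB B3 BC.
Concatenated (24 bytes): F0 9D 95 85 C5 A8 DC 82 CE B9 F3 95 B8 B1 E1 82 A0 F2 B0 9F BA EB B3 BC.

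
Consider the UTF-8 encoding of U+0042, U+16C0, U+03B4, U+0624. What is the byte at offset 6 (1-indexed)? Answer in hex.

1-indexed offset 6 is 0-indexed offset 5.
U+0042 → 1-byte form 42 at offsets 0–0.
U+16C0 → 3-byte form E1 9B 80 at offsets 1–3.
U+03B4 → 2-byte form CE B4 at offsets 4–5.
Offset 5 falls in char 3's range; it's byte 2 of CE B4 = 0xB4.

0xB4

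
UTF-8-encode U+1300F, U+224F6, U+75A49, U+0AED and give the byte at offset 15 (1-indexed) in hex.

0xAD

1-indexed offset 15 is 0-indexed offset 14.
U+1300F → 4-byte form F0 93 80 8F at offsets 0–3.
U+224F6 → 4-byte form F0 A2 93 B6 at offsets 4–7.
U+75A49 → 4-byte form F1 B5 A9 89 at offsets 8–11.
U+0AED → 3-byte form E0 AB AD at offsets 12–14.
Offset 14 falls in char 4's range; it's byte 3 of E0 AB AD = 0xAD.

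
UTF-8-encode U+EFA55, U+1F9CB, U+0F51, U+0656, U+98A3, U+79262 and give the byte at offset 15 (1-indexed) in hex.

1-indexed offset 15 is 0-indexed offset 14.
U+EFA55 → 4-byte form F3 AF A9 95 at offsets 0–3.
U+1F9CB → 4-byte form F0 9F A7 8B at offsets 4–7.
U+0F51 → 3-byte form E0 BD 91 at offsets 8–10.
U+0656 → 2-byte form D9 96 at offsets 11–12.
U+98A3 → 3-byte form E9 A2 A3 at offsets 13–15.
Offset 14 falls in char 5's range; it's byte 2 of E9 A2 A3 = 0xA2.

0xA2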